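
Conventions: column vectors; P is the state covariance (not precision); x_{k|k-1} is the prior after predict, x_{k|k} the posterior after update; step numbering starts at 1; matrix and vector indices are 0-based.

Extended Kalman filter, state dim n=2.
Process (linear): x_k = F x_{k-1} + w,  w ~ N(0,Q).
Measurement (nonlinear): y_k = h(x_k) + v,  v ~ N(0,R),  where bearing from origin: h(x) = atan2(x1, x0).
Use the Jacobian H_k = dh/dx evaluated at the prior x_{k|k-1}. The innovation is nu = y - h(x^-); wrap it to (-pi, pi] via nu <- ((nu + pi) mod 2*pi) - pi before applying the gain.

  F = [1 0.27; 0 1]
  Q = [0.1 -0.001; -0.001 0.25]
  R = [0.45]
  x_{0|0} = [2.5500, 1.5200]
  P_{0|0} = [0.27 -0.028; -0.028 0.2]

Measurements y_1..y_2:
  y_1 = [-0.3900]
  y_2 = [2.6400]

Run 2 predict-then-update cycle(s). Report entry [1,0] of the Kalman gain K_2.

K[1,0] = 0.3204

step 1: x^-=[2.9604, 1.5200]  P^-=[0.3695 0.0250; 0.0250 0.4500]  H_jac=[-0.1373 0.2673]  S=[0.4873]  K=[-0.0904; 0.2398]  nu=[-0.8643]  x^+=[3.0385, 1.3127]  P^+=[0.3655 0.0356; 0.0356 0.4220]
step 2: x^-=[3.3929, 1.3127]  P^-=[0.5154 0.1485; 0.1485 0.6720]  H_jac=[-0.0992 0.2564]  S=[0.4917]  K=[-0.0266; 0.3204]  nu=[2.2708]  x^+=[3.3326, 2.0403]  P^+=[0.5151 0.1527; 0.1527 0.6215]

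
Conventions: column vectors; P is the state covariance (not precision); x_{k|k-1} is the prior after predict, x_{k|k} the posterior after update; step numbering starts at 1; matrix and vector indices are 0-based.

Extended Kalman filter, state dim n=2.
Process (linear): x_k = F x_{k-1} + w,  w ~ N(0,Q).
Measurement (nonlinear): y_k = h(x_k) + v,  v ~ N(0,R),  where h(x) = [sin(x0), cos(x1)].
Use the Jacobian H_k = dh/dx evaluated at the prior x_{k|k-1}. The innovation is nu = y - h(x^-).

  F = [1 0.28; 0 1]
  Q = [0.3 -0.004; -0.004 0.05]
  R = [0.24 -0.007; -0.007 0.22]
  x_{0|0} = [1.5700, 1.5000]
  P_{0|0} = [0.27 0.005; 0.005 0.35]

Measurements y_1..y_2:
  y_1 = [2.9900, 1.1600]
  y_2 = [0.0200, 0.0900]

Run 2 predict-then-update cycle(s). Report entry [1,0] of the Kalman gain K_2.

step 1: x^-=[1.9900, 1.5000]  P^-=[0.6002 0.0990; 0.0990 0.4000]  H_jac=[-0.4070 0.0000; 0.0000 -0.9975]  S=[0.3394 0.0332; 0.0332 0.6180]  K=[-0.7078 -0.1218; -0.0559 -0.6426]  nu=[2.0766, 1.0893]  x^+=[0.3875, 0.6840]  P^+=[0.4153 0.0219; 0.0219 0.1413]
step 2: x^-=[0.5790, 0.6840]  P^-=[0.7386 0.0575; 0.0575 0.1913]  H_jac=[0.8370 0.0000; 0.0000 -0.6319]  S=[0.7575 -0.0374; -0.0374 0.2964]  K=[0.8152 -0.0197; 0.0436 -0.4024]  nu=[-0.5272, -0.6851]  x^+=[0.1627, 0.9367]  P^+=[0.2339 0.0159; 0.0159 0.1406]

K[1,0] = 0.0436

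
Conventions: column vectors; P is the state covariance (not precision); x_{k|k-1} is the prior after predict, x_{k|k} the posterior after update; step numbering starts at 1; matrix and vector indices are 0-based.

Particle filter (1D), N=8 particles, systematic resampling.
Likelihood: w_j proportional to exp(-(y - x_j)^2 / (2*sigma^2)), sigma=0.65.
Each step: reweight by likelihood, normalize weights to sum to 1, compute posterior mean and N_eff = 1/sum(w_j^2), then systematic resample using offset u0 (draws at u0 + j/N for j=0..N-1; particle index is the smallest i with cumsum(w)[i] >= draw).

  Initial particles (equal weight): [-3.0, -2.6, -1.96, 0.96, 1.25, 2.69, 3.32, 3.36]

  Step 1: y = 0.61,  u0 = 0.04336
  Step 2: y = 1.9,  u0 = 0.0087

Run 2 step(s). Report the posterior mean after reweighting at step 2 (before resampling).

post_mean = 1.1075

step 1: w=[0.0000, 0.0000, 0.0003, 0.5815, 0.4140, 0.0040, 0.0001, 0.0001]  mean=1.0867  Neff=1.9625  idx=[3, 3, 3, 3, 3, 4, 4, 4]
step 2: w=[0.0983, 0.0983, 0.0983, 0.0983, 0.0983, 0.1696, 0.1696, 0.1696]  mean=1.1075  Neff=7.4330  idx=[0, 1, 2, 3, 5, 5, 6, 7]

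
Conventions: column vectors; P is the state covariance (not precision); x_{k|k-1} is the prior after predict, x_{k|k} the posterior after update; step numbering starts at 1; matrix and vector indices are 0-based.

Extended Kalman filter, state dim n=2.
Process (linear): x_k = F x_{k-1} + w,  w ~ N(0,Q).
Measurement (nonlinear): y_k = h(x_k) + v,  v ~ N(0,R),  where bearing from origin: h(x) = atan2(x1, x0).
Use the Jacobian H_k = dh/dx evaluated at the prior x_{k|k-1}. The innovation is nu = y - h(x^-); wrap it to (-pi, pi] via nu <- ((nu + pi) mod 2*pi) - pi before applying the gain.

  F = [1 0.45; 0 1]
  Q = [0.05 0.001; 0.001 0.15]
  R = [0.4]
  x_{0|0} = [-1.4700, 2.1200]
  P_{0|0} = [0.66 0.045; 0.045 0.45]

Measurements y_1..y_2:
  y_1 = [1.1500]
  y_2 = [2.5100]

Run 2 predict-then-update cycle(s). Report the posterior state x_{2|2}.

x_post = [0.2729, 2.2274]

step 1: x^-=[-0.5160, 2.1200]  P^-=[0.8416 0.2485; 0.2485 0.6000]  H_jac=[-0.4453 -0.1084]  S=[0.5979]  K=[-0.6718; -0.2938]  nu=[-0.6596]  x^+=[-0.0729, 2.3138]  P^+=[0.5717 0.1305; 0.1305 0.5484]
step 2: x^-=[0.9683, 2.3138]  P^-=[0.8502 0.3782; 0.3782 0.6984]  H_jac=[-0.3678 0.1539]  S=[0.4887]  K=[-0.5207; -0.0647]  nu=[1.3356]  x^+=[0.2729, 2.2274]  P^+=[0.7177 0.3618; 0.3618 0.6963]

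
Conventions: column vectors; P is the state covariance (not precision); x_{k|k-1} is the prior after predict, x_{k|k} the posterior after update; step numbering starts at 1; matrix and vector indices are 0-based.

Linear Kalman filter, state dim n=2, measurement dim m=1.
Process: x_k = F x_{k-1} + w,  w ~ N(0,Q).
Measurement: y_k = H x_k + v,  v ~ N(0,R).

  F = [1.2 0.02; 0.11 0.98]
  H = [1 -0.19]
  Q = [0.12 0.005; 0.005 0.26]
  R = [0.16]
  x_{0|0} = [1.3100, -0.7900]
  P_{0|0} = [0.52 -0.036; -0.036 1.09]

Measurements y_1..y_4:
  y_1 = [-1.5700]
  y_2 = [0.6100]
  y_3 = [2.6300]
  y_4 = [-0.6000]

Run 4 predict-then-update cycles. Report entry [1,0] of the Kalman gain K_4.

step 1: x^-=[1.5562, -0.6301]  P^-=[0.8675 0.0526; 0.0526 1.3054]  S=[1.0546]  K=[0.8131; -0.1853]  nu=[-3.2459]  x^+=[-1.0830, -0.0286]  P^+=[0.1703 0.2115; 0.2115 1.2692]
step 2: x^-=[-1.3002, -0.1472]  P^-=[0.3759 0.3015; 0.3015 1.5266]  S=[0.4764]  K=[0.6687; 0.0241]  nu=[1.8822]  x^+=[-0.0415, -0.1018]  P^+=[0.1628 0.2938; 0.2938 1.5263]
step 3: x^-=[-0.0518, -0.1043]  P^-=[0.3692 0.4026; 0.4026 1.7912]  S=[0.4408]  K=[0.6639; 0.1413]  nu=[2.6620]  x^+=[1.7155, 0.2719]  P^+=[0.1749 0.3613; 0.3613 1.7824]
step 4: x^-=[2.0641, 0.4551]  P^-=[0.3899 0.4887; 0.4887 2.0518]  S=[0.4382]  K=[0.6777; 0.2255]  nu=[-2.5776]  x^+=[0.3171, -0.1260]  P^+=[0.1886 0.4217; 0.4217 2.0295]

K[1,0] = 0.2255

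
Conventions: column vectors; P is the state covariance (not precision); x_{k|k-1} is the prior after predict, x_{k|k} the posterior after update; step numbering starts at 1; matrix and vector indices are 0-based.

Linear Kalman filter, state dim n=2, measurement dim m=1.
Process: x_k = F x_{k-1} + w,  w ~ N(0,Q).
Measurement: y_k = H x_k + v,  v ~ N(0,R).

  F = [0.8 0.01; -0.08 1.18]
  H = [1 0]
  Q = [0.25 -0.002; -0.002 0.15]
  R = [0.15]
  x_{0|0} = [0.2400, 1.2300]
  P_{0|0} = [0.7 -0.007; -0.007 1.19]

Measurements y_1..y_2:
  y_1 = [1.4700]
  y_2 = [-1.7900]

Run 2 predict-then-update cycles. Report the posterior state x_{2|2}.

x_post = [-0.9131, 1.4923]

step 1: x^-=[0.2043, 1.4322]  P^-=[0.6980 -0.0394; -0.0394 1.8128]  S=[0.8480]  K=[0.8231; -0.0464]  nu=[1.2657]  x^+=[1.2461, 1.3735]  P^+=[0.1235 -0.0070; -0.0070 1.8109]
step 2: x^-=[1.0106, 1.5210]  P^-=[0.3291 0.0049; 0.0049 2.6736]  S=[0.4791]  K=[0.6869; 0.0102]  nu=[-2.8006]  x^+=[-0.9131, 1.4923]  P^+=[0.1030 0.0015; 0.0015 2.6736]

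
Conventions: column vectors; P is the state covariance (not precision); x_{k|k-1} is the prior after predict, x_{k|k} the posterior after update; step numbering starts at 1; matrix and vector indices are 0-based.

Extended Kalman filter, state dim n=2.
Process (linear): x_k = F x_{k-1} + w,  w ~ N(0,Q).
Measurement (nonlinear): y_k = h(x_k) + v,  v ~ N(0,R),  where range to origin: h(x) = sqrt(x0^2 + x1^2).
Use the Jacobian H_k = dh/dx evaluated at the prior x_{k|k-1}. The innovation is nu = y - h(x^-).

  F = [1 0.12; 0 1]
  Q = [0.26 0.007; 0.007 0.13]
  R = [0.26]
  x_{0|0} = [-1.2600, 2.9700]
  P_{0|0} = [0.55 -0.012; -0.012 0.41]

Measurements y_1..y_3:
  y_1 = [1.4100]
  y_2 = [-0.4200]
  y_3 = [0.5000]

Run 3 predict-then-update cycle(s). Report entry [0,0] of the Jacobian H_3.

H_jac[0,0] = -0.5703

step 1: x^-=[-0.9036, 2.9700]  P^-=[0.8130 0.0442; 0.0442 0.5400]  H_jac=[-0.2911 0.9567]  S=[0.7985]  K=[-0.2434; 0.6309]  nu=[-1.6944]  x^+=[-0.4912, 1.9011]  P^+=[0.7657 0.1668; 0.1668 0.2222]
step 2: x^-=[-0.2630, 1.9011]  P^-=[1.0690 0.2005; 0.2005 0.3522]  H_jac=[-0.1371 0.9906]  S=[0.5712]  K=[0.0912; 0.5626]  nu=[-2.3392]  x^+=[-0.4763, 0.5849]  P^+=[1.0642 0.1712; 0.1712 0.1714]
step 3: x^-=[-0.4061, 0.5849]  P^-=[1.3678 0.1987; 0.1987 0.3014]  H_jac=[-0.5703 0.8214]  S=[0.7220]  K=[-0.8543; 0.1859]  nu=[-0.2121]  x^+=[-0.2249, 0.5455]  P^+=[0.8409 0.3134; 0.3134 0.2764]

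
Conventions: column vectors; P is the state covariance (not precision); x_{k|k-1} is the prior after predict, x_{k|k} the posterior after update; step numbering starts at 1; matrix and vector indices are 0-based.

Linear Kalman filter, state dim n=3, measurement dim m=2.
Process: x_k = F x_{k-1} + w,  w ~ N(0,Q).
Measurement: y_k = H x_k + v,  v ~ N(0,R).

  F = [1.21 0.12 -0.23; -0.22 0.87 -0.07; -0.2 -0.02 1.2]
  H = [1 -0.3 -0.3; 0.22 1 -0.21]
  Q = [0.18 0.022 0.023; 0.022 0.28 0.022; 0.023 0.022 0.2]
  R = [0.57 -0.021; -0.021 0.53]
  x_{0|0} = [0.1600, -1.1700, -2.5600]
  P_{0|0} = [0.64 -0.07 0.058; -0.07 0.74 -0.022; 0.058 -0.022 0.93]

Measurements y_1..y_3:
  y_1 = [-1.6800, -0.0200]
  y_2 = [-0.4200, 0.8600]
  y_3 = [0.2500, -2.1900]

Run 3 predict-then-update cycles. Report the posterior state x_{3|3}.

x_post = [-0.7386, -0.7733, -1.3559]

step 1: x^-=[0.6420, -0.8739, -3.0806]  P^-=[1.1255 -0.1254 -0.3033; -0.1254 0.9069 -0.0665; -0.3033 -0.0665 1.5378]  S=[2.1608 0.0338; 0.0338 1.5600]  K=[0.5787 0.1067; -0.1837 0.5766; -0.3402 -0.2850]  nu=[-3.5084, 0.0657]  x^+=[-1.3814, -0.1914, -1.9058]  P^+=[0.3799 -0.0022 0.1763; -0.0022 0.3225 0.0597; 0.1763 0.0597 1.1544]
step 2: x^-=[-1.2561, 0.2708, -2.0068]  P^-=[0.6998 -0.0476 -0.1152; -0.0476 0.5471 -0.0451; -0.1152 -0.0451 1.7901]  S=[1.5697 0.0797; 0.0797 1.1986]  K=[0.4730 0.0775; -0.1499 0.4656; -0.3893 -0.3466]  nu=[0.3153, 0.4441]  x^+=[-1.0725, 0.4303, -2.2835]  P^+=[0.3356 0.0038 0.2215; 0.0038 0.2631 0.0670; 0.2215 0.0670 1.3867]
step 3: x^-=[-0.7209, 0.7702, -2.5343]  P^-=[0.6226 -0.0351 -0.1000; -0.0351 0.4994 -0.0703; -0.1000 -0.0703 2.1009]  S=[1.4951 0.1100; 0.1100 1.1755]  K=[0.4389 0.0635; -0.1423 0.4441; -0.4440 -0.4123]  nu=[0.4417, -3.3338]  x^+=[-0.7386, -0.7733, -1.3559]  P^+=[0.3238 0.0047 0.2451; 0.0047 0.2512 0.0658; 0.2451 0.0658 1.5661]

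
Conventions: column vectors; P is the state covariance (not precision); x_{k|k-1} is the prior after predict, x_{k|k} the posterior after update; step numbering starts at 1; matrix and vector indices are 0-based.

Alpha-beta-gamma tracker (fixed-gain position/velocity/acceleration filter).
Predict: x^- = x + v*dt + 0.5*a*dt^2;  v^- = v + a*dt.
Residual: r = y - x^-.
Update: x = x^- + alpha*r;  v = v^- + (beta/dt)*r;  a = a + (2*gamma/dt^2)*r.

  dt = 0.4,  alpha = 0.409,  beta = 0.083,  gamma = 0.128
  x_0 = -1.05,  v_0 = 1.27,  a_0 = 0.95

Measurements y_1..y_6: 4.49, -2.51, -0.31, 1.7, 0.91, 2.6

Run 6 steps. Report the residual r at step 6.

resid = 2.2284

step 1: x_pred=-0.4660  r=4.9560  x^+=1.5610  v^+=2.6784  a^+=8.8796
step 2: x_pred=3.3427  r=-5.8527  x^+=0.9490  v^+=5.0158  a^+=-0.4848
step 3: x_pred=2.9165  r=-3.2265  x^+=1.5969  v^+=4.1524  a^+=-5.6471
step 4: x_pred=2.8060  r=-1.1060  x^+=2.3537  v^+=1.6640  a^+=-7.4168
step 5: x_pred=2.4259  r=-1.5159  x^+=1.8059  v^+=-1.6172  a^+=-9.8423
step 6: x_pred=0.3716  r=2.2284  x^+=1.2830  v^+=-5.0918  a^+=-6.2769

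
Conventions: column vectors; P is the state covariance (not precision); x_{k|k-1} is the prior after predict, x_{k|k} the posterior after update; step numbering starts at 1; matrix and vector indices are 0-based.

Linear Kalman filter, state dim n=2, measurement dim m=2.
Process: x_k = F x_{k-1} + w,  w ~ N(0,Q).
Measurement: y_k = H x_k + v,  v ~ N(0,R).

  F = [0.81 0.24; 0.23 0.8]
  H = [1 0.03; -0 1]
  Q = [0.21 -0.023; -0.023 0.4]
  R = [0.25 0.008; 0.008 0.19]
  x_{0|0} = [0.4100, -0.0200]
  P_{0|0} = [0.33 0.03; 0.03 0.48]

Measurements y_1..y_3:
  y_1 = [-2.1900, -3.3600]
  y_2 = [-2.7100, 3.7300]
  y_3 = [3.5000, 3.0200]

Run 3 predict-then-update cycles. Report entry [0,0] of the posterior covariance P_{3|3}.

step 1: x^-=[0.3273, 0.0783]  P^-=[0.4658 0.1517; 0.1517 0.7357]  S=[0.7256 0.1818; 0.1818 0.9257]  K=[0.6386 0.0385; 0.0425 0.7864]  nu=[-2.5196, -3.4383]  x^+=[-1.4141, -2.7327]  P^+=[0.1596 0.0124; 0.0124 0.1498]
step 2: x^-=[-1.8013, -2.5114]  P^-=[0.3282 0.0442; 0.0442 0.5089]  S=[0.5813 0.0675; 0.0675 0.6989]  K=[0.5658 0.0086; 0.0180 0.7264]  nu=[-0.8334, 6.2414]  x^+=[-2.2190, 2.0073]  P^+=[0.1413 0.0062; 0.0062 0.1382]
step 3: x^-=[-1.3156, 1.0955]  P^-=[0.3131 0.0342; 0.0342 0.4982]  S=[0.5656 0.0571; 0.0571 0.6882]  K=[0.5550 0.0036; 0.0139 0.7228]  nu=[4.7827, 1.9245]  x^+=[1.3458, 2.5527]  P^+=[0.1386 0.0051; 0.0051 0.1374]

P_post[0,0] = 0.1386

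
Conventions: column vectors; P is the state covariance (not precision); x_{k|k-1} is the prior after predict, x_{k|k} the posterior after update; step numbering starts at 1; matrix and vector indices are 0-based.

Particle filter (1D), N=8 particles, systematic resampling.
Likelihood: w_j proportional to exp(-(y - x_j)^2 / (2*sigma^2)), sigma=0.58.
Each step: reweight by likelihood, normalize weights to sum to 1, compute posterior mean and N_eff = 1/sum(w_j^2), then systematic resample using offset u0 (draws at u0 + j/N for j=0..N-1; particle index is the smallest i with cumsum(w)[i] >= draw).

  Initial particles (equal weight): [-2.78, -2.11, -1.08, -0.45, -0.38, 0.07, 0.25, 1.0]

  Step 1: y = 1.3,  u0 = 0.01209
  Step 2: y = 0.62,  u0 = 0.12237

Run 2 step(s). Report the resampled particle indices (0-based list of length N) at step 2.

step 1: w=[0.0000, 0.0000, 0.0002, 0.0088, 0.0126, 0.0879, 0.1618, 0.7287]  mean=0.7664  Neff=1.7692  idx=[4, 6, 6, 7, 7, 7, 7, 7]
step 2: w=[0.0384, 0.1385, 0.1385, 0.1369, 0.1369, 0.1369, 0.1369, 0.1369]  mean=0.7393  Neff=7.4864  idx=[1, 2, 3, 4, 5, 6, 7, 7]

resampled_idx = [1, 2, 3, 4, 5, 6, 7, 7]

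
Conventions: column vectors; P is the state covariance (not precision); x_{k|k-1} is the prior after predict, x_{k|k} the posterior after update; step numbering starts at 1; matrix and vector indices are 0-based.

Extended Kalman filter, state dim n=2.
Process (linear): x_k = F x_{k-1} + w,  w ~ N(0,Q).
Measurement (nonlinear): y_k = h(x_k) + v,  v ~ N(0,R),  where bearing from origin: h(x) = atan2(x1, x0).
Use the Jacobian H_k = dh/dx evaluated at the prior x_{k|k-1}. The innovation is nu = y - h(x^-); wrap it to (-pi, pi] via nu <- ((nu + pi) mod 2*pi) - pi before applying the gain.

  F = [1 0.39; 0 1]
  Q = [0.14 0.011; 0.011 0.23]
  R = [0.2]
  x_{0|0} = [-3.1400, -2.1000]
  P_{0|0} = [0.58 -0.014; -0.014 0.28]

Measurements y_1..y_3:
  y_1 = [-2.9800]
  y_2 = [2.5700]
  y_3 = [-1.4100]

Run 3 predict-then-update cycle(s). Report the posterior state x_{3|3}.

x_post = [-5.6798, -2.3363]

step 1: x^-=[-3.9590, -2.1000]  P^-=[0.7517 0.1062; 0.1062 0.5100]  H_jac=[0.1046 -0.1971]  S=[0.2237]  K=[0.2578; -0.3998]  nu=[-0.3261]  x^+=[-4.0431, -1.9696]  P^+=[0.7368 0.1293; 0.1293 0.4742]
step 2: x^-=[-4.8112, -1.9696]  P^-=[1.0498 0.3252; 0.3252 0.7042]  H_jac=[0.0729 -0.1780]  S=[0.2195]  K=[0.0848; -0.4633]  nu=[-0.9602]  x^+=[-4.8926, -1.5248]  P^+=[1.0482 0.3338; 0.3338 0.6571]
step 3: x^-=[-5.4873, -1.5248]  P^-=[1.5485 0.6011; 0.6011 0.8871]  H_jac=[0.0470 -0.1692]  S=[0.2193]  K=[-0.1318; -0.5556]  nu=[1.4606]  x^+=[-5.6798, -2.3363]  P^+=[1.5447 0.5851; 0.5851 0.8195]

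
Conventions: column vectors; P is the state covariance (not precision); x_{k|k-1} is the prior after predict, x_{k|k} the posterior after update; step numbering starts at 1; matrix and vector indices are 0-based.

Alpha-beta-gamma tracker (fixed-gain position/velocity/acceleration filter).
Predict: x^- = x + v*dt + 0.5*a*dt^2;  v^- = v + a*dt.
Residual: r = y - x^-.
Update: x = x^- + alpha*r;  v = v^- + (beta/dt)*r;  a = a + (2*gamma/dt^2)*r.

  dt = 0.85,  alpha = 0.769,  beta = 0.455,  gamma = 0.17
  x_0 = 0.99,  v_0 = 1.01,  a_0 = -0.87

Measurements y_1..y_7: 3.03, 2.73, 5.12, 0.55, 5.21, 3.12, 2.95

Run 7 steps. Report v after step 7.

v_post = -0.2925

step 1: x_pred=1.5342  r=1.4958  x^+=2.6845  v^+=1.0712  a^+=-0.1661
step 2: x_pred=3.5350  r=-0.8050  x^+=2.9159  v^+=0.4991  a^+=-0.5449
step 3: x_pred=3.1433  r=1.9767  x^+=4.6634  v^+=1.0940  a^+=0.3853
step 4: x_pred=5.7325  r=-5.1825  x^+=1.7472  v^+=-1.3526  a^+=-2.0535
step 5: x_pred=-0.1444  r=5.3544  x^+=3.9731  v^+=-0.2320  a^+=0.4662
step 6: x_pred=3.9444  r=-0.8244  x^+=3.3104  v^+=-0.2770  a^+=0.0783
step 7: x_pred=3.1033  r=-0.1533  x^+=2.9854  v^+=-0.2925  a^+=0.0061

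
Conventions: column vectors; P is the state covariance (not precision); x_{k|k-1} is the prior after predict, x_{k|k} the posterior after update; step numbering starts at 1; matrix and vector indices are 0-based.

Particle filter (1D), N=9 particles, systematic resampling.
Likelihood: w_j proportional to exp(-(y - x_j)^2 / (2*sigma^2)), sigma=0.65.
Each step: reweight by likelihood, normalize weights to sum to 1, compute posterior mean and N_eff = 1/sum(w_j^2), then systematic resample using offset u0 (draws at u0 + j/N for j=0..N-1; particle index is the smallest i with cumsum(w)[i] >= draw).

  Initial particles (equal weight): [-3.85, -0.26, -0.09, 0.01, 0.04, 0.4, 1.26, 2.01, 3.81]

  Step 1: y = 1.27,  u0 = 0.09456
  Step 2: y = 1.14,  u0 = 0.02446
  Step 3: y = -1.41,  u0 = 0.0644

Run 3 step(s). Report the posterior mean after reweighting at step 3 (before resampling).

post_mean = 0.0951

step 1: w=[0.0000, 0.0258, 0.0462, 0.0630, 0.0688, 0.1683, 0.4121, 0.2156, 0.0002]  mean=1.0132  Neff=3.9038  idx=[3, 5, 5, 6, 6, 6, 6, 7, 7]
step 2: w=[0.0367, 0.0869, 0.0869, 0.1634, 0.1634, 0.1634, 0.1634, 0.0679, 0.0679]  mean=1.1664  Neff=7.5470  idx=[0, 2, 3, 3, 4, 5, 5, 6, 7]
step 3: w=[0.8069, 0.1817, 0.0019, 0.0019, 0.0019, 0.0019, 0.0019, 0.0019, 0.0000]  mean=0.0951  Neff=1.4618  idx=[0, 0, 0, 0, 0, 0, 0, 1, 1]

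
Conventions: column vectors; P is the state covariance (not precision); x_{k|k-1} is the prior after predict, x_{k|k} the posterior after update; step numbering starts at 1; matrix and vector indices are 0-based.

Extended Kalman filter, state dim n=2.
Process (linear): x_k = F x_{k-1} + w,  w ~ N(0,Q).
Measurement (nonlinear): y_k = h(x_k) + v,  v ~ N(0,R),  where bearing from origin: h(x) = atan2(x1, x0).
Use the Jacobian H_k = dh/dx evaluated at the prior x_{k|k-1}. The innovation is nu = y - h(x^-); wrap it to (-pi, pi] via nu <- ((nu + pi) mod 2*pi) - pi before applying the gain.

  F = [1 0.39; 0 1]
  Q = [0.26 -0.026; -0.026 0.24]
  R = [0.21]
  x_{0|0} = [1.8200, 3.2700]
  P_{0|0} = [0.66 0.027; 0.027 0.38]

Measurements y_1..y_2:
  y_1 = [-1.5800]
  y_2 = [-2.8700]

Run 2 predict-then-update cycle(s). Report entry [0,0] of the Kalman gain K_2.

step 1: x^-=[3.0953, 3.2700]  P^-=[0.9989 0.1492; 0.1492 0.6200]  H_jac=[-0.1613 0.1527]  S=[0.2431]  K=[-0.5690; 0.2904]  nu=[-2.3928]  x^+=[4.4569, 2.5751]  P^+=[0.9201 0.1894; 0.1894 0.5995]
step 2: x^-=[5.4612, 2.5751]  P^-=[1.4190 0.3972; 0.3972 0.8395]  H_jac=[-0.0706 0.1498]  S=[0.2275]  K=[-0.1791; 0.4294]  nu=[2.9726]  x^+=[4.9290, 3.8517]  P^+=[1.4117 0.4147; 0.4147 0.7975]

K[0,0] = -0.1791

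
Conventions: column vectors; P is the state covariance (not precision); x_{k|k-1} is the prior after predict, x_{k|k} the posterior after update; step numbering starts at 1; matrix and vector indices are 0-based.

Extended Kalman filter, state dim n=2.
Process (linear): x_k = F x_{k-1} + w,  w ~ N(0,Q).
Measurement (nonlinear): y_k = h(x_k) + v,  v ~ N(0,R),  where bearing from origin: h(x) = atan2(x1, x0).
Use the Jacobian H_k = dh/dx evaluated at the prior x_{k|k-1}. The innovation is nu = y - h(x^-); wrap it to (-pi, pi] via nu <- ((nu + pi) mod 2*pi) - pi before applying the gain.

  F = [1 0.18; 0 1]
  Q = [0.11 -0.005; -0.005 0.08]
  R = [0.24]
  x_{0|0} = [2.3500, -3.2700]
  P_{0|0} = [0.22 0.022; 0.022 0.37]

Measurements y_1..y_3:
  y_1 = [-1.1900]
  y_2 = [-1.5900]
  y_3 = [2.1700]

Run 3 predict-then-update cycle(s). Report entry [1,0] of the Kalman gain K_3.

step 1: x^-=[1.7614, -3.2700]  P^-=[0.3499 0.0836; 0.0836 0.4500]  H_jac=[0.2370 0.1277]  S=[0.2721]  K=[0.3441; 0.2840]  nu=[-0.1133]  x^+=[1.7224, -3.3022]  P^+=[0.3177 0.0570; 0.0570 0.4281]
step 2: x^-=[1.1280, -3.3022]  P^-=[0.4621 0.1291; 0.1291 0.5081]  H_jac=[0.2712 0.0926]  S=[0.2848]  K=[0.4819; 0.2881]  nu=[-0.3484]  x^+=[0.9601, -3.4026]  P^+=[0.3959 0.0895; 0.0895 0.4844]
step 3: x^-=[0.3477, -3.4026]  P^-=[0.5539 0.1717; 0.1717 0.5644]  H_jac=[0.2909 0.0297]  S=[0.2903]  K=[0.5725; 0.2298]  nu=[-2.6442]  x^+=[-1.1660, -4.0102]  P^+=[0.4587 0.1335; 0.1335 0.5491]

K[1,0] = 0.2298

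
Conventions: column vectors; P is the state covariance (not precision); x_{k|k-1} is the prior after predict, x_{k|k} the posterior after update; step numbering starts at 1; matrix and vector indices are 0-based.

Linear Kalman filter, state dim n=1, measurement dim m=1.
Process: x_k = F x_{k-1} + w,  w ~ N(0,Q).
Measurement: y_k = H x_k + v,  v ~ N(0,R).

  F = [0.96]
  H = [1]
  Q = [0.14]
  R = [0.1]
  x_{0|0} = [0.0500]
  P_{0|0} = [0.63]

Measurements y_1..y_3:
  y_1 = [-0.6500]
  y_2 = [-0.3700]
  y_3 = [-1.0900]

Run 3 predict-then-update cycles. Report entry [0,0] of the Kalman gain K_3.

step 1: x^-=[0.0480]  P^-=[0.7206]  S=[0.8206]  K=[0.8781]  nu=[-0.6980]  x^+=[-0.5649]  P^+=[0.0878]
step 2: x^-=[-0.5423]  P^-=[0.2209]  S=[0.3209]  K=[0.6884]  nu=[0.1723]  x^+=[-0.4237]  P^+=[0.0688]
step 3: x^-=[-0.4068]  P^-=[0.2034]  S=[0.3034]  K=[0.6704]  nu=[-0.6832]  x^+=[-0.8648]  P^+=[0.0670]

K[0,0] = 0.6704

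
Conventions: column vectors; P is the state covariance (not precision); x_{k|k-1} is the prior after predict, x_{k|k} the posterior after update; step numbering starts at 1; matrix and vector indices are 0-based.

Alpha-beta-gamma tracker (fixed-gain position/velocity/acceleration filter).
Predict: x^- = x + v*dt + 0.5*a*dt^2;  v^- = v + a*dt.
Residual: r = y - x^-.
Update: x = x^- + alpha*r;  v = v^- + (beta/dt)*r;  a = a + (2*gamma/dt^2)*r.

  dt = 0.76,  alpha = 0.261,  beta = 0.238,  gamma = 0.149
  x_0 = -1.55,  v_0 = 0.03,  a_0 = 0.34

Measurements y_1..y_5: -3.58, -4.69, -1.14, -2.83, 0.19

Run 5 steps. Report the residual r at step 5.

resid = 5.3435

step 1: x_pred=-1.4290  r=-2.1510  x^+=-1.9904  v^+=-0.3852  a^+=-0.7698
step 2: x_pred=-2.5055  r=-2.1845  x^+=-3.0756  v^+=-1.6543  a^+=-1.8968
step 3: x_pred=-4.8807  r=3.7407  x^+=-3.9044  v^+=-1.9245  a^+=0.0331
step 4: x_pred=-5.3574  r=2.5274  x^+=-4.6978  v^+=-1.1078  a^+=1.3371
step 5: x_pred=-5.1535  r=5.3435  x^+=-3.7589  v^+=1.5818  a^+=4.0940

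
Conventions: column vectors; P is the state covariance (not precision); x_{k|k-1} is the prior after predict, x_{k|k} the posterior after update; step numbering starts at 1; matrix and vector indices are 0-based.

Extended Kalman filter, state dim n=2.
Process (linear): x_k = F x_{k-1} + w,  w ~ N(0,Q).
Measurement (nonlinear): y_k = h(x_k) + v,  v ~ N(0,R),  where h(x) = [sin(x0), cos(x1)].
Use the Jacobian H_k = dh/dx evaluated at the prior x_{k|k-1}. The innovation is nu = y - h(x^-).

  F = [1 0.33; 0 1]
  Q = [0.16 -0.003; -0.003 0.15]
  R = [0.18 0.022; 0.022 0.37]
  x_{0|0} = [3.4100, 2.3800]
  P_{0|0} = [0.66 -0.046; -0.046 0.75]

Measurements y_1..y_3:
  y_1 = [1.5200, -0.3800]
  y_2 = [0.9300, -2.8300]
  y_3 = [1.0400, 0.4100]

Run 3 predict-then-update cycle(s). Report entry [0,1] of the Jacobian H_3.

step 1: x^-=[4.1954, 2.3800]  P^-=[0.8713 0.1985; 0.1985 0.9000]  H_jac=[-0.4943 0.0000; 0.0000 -0.6901]  S=[0.3929 0.0897; 0.0897 0.7986]  K=[-1.0849 -0.0497; -0.0741 -0.7694]  nu=[2.3893, 0.3437]  x^+=[1.5862, 1.9386]  P^+=[0.3973 0.0612; 0.0612 0.4149]
step 2: x^-=[2.2260, 1.9386]  P^-=[0.6429 0.1951; 0.1951 0.5649]  H_jac=[-0.6093 0.0000; 0.0000 -0.9331]  S=[0.4187 0.1329; 0.1329 0.8619]  K=[-0.9133 -0.0704; -0.0944 -0.5970]  nu=[0.1370, -2.4704]  x^+=[2.2747, 3.4006]  P^+=[0.2723 0.0494; 0.0494 0.2390]
step 3: x^-=[3.3969, 3.4006]  P^-=[0.4910 0.1253; 0.1253 0.3890]  H_jac=[-0.9676 0.0000; 0.0000 0.2561]  S=[0.6397 -0.0091; -0.0091 0.3955]  K=[-0.7418 0.0642; -0.1860 0.2476]  nu=[1.2925, 1.3766]  x^+=[2.5265, 3.5010]  P^+=[0.1365 0.0290; 0.0290 0.3417]

H_jac[0,1] = 0.0000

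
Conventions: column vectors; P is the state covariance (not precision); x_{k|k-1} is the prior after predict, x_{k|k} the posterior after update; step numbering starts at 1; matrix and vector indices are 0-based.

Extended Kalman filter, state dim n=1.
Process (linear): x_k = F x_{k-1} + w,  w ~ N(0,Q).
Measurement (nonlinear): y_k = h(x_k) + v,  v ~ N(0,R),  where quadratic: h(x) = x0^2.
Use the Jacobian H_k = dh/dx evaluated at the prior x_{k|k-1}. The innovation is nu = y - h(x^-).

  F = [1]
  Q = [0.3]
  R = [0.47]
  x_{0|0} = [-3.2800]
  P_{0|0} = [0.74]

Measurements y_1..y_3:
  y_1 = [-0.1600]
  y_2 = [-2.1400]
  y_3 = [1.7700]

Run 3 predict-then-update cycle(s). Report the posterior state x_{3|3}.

step 1: x^-=[-3.2800]  P^-=[1.0400]  H_jac=[-6.5600]  S=[45.2249]  K=[-0.1509]  nu=[-10.9184]  x^+=[-1.6329]  P^+=[0.0108]
step 2: x^-=[-1.6329]  P^-=[0.3108]  H_jac=[-3.2658]  S=[3.7849]  K=[-0.2682]  nu=[-4.8064]  x^+=[-0.3439]  P^+=[0.0386]
step 3: x^-=[-0.3439]  P^-=[0.3386]  H_jac=[-0.6879]  S=[0.6302]  K=[-0.3696]  nu=[1.6517]  x^+=[-0.9544]  P^+=[0.2525]

x_post = [-0.9544]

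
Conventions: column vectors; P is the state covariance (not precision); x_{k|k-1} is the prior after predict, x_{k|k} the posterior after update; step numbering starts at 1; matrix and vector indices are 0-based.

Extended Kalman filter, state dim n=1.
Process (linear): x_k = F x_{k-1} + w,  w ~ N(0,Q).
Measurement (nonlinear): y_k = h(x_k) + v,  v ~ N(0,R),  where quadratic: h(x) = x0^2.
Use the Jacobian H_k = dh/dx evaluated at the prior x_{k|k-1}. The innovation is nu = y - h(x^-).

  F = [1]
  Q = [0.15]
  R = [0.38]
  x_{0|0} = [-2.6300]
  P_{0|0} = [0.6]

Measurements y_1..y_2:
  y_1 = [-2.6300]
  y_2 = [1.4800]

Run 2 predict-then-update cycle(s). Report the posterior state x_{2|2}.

step 1: x^-=[-2.6300]  P^-=[0.7500]  H_jac=[-5.2600]  S=[21.1307]  K=[-0.1867]  nu=[-9.5469]  x^+=[-0.8476]  P^+=[0.0135]
step 2: x^-=[-0.8476]  P^-=[0.1635]  H_jac=[-1.6953]  S=[0.8499]  K=[-0.3261]  nu=[0.7615]  x^+=[-1.0960]  P^+=[0.0731]

x_post = [-1.0960]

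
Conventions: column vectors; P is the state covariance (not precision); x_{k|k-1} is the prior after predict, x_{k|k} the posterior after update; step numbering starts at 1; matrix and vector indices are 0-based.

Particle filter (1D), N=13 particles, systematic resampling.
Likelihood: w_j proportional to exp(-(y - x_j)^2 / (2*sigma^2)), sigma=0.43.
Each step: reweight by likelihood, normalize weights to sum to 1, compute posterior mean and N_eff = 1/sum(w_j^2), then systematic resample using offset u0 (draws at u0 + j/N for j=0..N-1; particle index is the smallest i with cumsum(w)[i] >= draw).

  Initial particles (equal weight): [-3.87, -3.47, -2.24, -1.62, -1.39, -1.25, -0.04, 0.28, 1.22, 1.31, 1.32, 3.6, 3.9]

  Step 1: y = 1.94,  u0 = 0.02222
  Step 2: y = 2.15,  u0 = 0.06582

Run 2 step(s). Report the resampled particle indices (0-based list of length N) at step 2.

step 1: w=[0.0000, 0.0000, 0.0000, 0.0000, 0.0000, 0.0000, 0.0000, 0.0006, 0.2611, 0.3626, 0.3751, 0.0006, 0.0000]  mean=1.2911  Neff=2.9386  idx=[8, 8, 8, 8, 9, 9, 9, 9, 10, 10, 10, 10, 10]
step 2: w=[0.0549, 0.0549, 0.0549, 0.0549, 0.0845, 0.0845, 0.0845, 0.0845, 0.0884, 0.0884, 0.0884, 0.0884, 0.0884]  mean=1.2946  Neff=12.5394  idx=[1, 2, 3, 4, 5, 6, 7, 8, 9, 10, 11, 12, 12]

resampled_idx = [1, 2, 3, 4, 5, 6, 7, 8, 9, 10, 11, 12, 12]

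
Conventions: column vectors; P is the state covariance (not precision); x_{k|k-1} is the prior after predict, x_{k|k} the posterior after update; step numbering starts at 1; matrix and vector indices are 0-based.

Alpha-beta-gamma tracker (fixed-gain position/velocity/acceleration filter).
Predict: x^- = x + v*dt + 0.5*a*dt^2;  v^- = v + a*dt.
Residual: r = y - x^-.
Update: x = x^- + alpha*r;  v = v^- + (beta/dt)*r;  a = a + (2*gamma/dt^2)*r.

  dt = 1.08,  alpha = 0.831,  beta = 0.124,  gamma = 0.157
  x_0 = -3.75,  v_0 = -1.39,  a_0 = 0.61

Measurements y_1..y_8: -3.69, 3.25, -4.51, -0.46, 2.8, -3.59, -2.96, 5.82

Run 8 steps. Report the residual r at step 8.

resid = 11.8994

step 1: x_pred=-4.8954  r=1.2054  x^+=-3.8937  v^+=-0.5928  a^+=0.9345
step 2: x_pred=-3.9889  r=7.2389  x^+=2.0266  v^+=1.2476  a^+=2.8833
step 3: x_pred=5.0556  r=-9.5656  x^+=-2.8934  v^+=3.2633  a^+=0.3082
step 4: x_pred=0.8106  r=-1.2706  x^+=-0.2453  v^+=3.4502  a^+=-0.0339
step 5: x_pred=3.4612  r=-0.6612  x^+=2.9117  v^+=3.3377  a^+=-0.2119
step 6: x_pred=6.3929  r=-9.9829  x^+=-1.9029  v^+=1.9627  a^+=-2.8993
step 7: x_pred=-1.4741  r=-1.4859  x^+=-2.7089  v^+=-1.3392  a^+=-3.2993
step 8: x_pred=-6.0794  r=11.8994  x^+=3.8090  v^+=-3.5363  a^+=-0.0960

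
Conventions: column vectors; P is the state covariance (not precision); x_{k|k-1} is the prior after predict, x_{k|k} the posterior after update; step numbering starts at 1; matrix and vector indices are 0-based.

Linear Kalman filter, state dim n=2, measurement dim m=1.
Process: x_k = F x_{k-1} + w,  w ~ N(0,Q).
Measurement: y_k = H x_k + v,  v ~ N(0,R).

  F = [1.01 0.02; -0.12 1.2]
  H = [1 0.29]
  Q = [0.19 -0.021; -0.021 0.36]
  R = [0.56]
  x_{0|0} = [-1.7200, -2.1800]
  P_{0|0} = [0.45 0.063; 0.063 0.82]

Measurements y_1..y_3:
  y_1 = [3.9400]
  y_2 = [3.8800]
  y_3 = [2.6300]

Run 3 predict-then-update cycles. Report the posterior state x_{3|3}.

step 1: x^-=[-1.7808, -2.4096]  P^-=[0.6519 0.0203; 0.0203 1.5291]  S=[1.3523]  K=[0.4864; 0.3430]  nu=[6.4196]  x^+=[1.3419, -0.2079]  P^+=[0.3319 -0.2053; -0.2053 1.3701]
step 2: x^-=[1.3512, -0.4105]  P^-=[0.5209 -0.2766; -0.2766 2.3968]  S=[1.1220]  K=[0.3927; 0.3729]  nu=[2.6479]  x^+=[2.3911, 0.5770]  P^+=[0.3478 -0.4410; -0.4410 2.2407]
step 3: x^-=[2.4265, 0.4054]  P^-=[0.5279 -0.5428; -0.5428 3.7187]  S=[1.0858]  K=[0.3412; 0.4933]  nu=[0.0859]  x^+=[2.4558, 0.4478]  P^+=[0.4015 -0.7255; -0.7255 3.4544]

x_post = [2.4558, 0.4478]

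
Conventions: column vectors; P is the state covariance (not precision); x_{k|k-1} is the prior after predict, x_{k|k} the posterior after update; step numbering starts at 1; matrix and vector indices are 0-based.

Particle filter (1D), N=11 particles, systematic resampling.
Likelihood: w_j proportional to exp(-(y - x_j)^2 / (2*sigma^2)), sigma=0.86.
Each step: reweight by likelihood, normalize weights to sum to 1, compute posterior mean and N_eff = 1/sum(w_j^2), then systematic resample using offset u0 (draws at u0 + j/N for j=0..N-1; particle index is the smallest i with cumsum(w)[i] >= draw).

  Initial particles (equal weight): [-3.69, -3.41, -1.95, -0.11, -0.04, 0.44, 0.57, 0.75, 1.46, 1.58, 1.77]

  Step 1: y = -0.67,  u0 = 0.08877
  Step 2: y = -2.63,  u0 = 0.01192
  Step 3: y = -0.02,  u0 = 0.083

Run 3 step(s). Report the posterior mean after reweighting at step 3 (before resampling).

step 1: w=[0.0007, 0.0020, 0.1082, 0.2649, 0.2504, 0.1424, 0.1158, 0.0838, 0.0152, 0.0107, 0.0059]  mean=-0.0186  Neff=5.3856  idx=[2, 3, 3, 3, 4, 4, 5, 5, 6, 7, 10]
step 2: w=[0.9158, 0.0171, 0.0171, 0.0171, 0.0134, 0.0134, 0.0021, 0.0021, 0.0012, 0.0006, 0.0000]  mean=-1.7895  Neff=1.1907  idx=[0, 0, 0, 0, 0, 0, 0, 0, 0, 0, 1]
step 3: w=[0.0448, 0.0448, 0.0448, 0.0448, 0.0448, 0.0448, 0.0448, 0.0448, 0.0448, 0.0448, 0.5523]  mean=-0.9337  Neff=3.0758  idx=[1, 3, 5, 7, 9, 10, 10, 10, 10, 10, 10]

post_mean = -0.9337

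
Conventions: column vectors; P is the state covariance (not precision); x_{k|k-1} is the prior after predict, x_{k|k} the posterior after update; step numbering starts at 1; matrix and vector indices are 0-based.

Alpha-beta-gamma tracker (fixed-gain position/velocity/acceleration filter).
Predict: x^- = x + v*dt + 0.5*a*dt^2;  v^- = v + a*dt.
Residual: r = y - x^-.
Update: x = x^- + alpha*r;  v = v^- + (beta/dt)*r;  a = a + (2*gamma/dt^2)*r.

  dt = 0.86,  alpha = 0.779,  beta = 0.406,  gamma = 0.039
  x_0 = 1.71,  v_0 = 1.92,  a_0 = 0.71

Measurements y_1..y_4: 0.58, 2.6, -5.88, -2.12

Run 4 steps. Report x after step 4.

x_post = -3.0444

step 1: x_pred=3.6238  r=-3.0438  x^+=1.2527  v^+=1.0937  a^+=0.3890
step 2: x_pred=2.3371  r=0.2629  x^+=2.5419  v^+=1.5523  a^+=0.4167
step 3: x_pred=4.0310  r=-9.9110  x^+=-3.6897  v^+=-2.7682  a^+=-0.6285
step 4: x_pred=-6.3027  r=4.1827  x^+=-3.0444  v^+=-1.3341  a^+=-0.1874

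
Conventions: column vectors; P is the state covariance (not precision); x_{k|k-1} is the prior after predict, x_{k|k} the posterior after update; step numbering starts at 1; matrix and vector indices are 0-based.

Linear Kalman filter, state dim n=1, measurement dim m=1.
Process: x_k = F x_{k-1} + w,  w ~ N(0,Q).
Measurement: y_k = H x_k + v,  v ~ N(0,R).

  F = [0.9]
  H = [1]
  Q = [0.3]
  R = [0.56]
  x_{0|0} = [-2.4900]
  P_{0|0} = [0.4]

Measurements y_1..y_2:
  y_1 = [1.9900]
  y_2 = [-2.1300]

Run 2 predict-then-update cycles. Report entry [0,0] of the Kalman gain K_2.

K[0,0] = 0.4905

step 1: x^-=[-2.2410]  P^-=[0.6240]  S=[1.1840]  K=[0.5270]  nu=[4.2310]  x^+=[-0.0111]  P^+=[0.2951]
step 2: x^-=[-0.0100]  P^-=[0.5391]  S=[1.0991]  K=[0.4905]  nu=[-2.1200]  x^+=[-1.0498]  P^+=[0.2747]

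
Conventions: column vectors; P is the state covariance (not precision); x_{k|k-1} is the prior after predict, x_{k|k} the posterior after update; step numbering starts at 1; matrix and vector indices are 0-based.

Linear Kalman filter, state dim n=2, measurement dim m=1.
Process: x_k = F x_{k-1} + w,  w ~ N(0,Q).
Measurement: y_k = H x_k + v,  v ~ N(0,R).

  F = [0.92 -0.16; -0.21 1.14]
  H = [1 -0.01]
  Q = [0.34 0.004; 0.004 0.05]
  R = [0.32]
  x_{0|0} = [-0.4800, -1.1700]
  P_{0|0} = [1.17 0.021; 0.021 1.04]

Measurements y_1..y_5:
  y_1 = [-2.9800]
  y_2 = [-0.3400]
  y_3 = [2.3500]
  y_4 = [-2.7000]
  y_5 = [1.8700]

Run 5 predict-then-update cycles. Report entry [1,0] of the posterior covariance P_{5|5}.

step 1: x^-=[-0.2544, -1.2330]  P^-=[1.3507 -0.3890; -0.3890 1.4431]  S=[1.6787]  K=[0.8070; -0.2403]  nu=[-2.7379]  x^+=[-2.4638, -0.5750]  P^+=[0.2576 -0.0634; -0.0634 1.3462]
step 2: x^-=[-2.1747, -0.1381]  P^-=[0.6112 -0.3600; -0.3600 1.8412]  S=[0.9386]  K=[0.6550; -0.4032]  nu=[1.8333]  x^+=[-0.9738, -0.8772]  P^+=[0.2085 -0.1121; -0.1121 1.6887]
step 3: x^-=[-0.7556, -0.7955]  P^-=[0.5927 -0.4657; -0.4657 2.3075]  S=[0.9222]  K=[0.6477; -0.5299]  nu=[3.0976]  x^+=[1.2508, -2.4371]  P^+=[0.2058 -0.1491; -0.1491 2.0485]
step 4: x^-=[1.5407, -3.0409]  P^-=[0.6105 -0.5708; -0.5708 2.7926]  S=[0.9422]  K=[0.6540; -0.6354]  nu=[-4.2711]  x^+=[-1.2527, -0.3269]  P^+=[0.2075 -0.1792; -0.1792 2.4122]
step 5: x^-=[-1.1002, -0.1097]  P^-=[0.6301 -0.6701; -0.6701 3.2799]  S=[0.9639]  K=[0.6607; -0.7292]  nu=[2.9691]  x^+=[0.8615, -2.2747]  P^+=[0.2094 -0.2057; -0.2057 2.7673]

P_post[1,0] = -0.2057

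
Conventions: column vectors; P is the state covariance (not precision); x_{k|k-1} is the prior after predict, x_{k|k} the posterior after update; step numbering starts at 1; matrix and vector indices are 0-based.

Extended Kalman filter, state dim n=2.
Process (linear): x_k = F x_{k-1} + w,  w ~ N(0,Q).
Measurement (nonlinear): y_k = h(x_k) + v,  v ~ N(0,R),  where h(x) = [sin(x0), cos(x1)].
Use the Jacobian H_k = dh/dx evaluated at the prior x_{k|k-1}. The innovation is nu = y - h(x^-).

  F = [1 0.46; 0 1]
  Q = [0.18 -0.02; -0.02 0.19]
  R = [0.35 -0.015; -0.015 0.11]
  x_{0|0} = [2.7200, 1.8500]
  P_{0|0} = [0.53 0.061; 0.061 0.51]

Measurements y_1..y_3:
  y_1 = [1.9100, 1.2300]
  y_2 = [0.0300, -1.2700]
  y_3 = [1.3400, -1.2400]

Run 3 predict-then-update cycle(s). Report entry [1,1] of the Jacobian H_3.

H_jac[1,1] = -0.8663

step 1: x^-=[3.5710, 1.8500]  P^-=[0.8740 0.2756; 0.2756 0.7000]  H_jac=[-0.9092 0.0000; 0.0000 -0.9613]  S=[1.0725 0.2259; 0.2259 0.7568]  K=[-0.7120 -0.1376; -0.0495 -0.8743]  nu=[2.3263, 1.5056]  x^+=[1.7076, 0.4185]  P^+=[0.2718 0.0046; 0.0046 0.0993]
step 2: x^-=[1.9001, 0.4185]  P^-=[0.4771 0.0303; 0.0303 0.2893]  H_jac=[-0.3234 0.0000; 0.0000 -0.4064]  S=[0.3999 -0.0110; -0.0110 0.1578]  K=[-0.3887 -0.1052; -0.0451 -0.7482]  nu=[-0.9163, -2.1837]  x^+=[2.4860, 2.0938]  P^+=[0.4158 0.0141; 0.0141 0.2009]
step 3: x^-=[3.4491, 2.0938]  P^-=[0.6513 0.0865; 0.0865 0.3909]  H_jac=[-0.9531 0.0000; 0.0000 -0.8663]  S=[0.9416 0.0564; 0.0564 0.4034]  K=[-0.6536 -0.0944; -0.0376 -0.8342]  nu=[1.6427, -0.7405]  x^+=[2.4454, 2.6498]  P^+=[0.2385 0.0007; 0.0007 0.1053]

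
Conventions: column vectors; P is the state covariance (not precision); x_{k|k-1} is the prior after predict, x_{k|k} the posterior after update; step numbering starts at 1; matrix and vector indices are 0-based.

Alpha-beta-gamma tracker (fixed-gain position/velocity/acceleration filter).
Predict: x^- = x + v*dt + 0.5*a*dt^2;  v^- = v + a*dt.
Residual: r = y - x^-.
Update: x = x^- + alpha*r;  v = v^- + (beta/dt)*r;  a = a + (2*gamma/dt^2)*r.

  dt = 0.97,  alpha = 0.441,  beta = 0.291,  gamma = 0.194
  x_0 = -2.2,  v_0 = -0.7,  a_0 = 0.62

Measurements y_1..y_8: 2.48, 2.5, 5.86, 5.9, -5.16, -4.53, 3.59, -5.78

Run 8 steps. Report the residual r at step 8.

resid = 21.0081

step 1: x_pred=-2.5873  r=5.0673  x^+=-0.3526  v^+=1.4216  a^+=2.7096
step 2: x_pred=2.3011  r=0.1989  x^+=2.3888  v^+=4.1096  a^+=2.7917
step 3: x_pred=7.6884  r=-1.8284  x^+=6.8821  v^+=6.2690  a^+=2.0377
step 4: x_pred=13.9216  r=-8.0216  x^+=10.3841  v^+=5.8390  a^+=-1.2702
step 5: x_pred=15.4504  r=-20.6104  x^+=6.3612  v^+=-1.5762  a^+=-9.7693
step 6: x_pred=0.2363  r=-4.7663  x^+=-1.8657  v^+=-12.4824  a^+=-11.7348
step 7: x_pred=-19.4942  r=23.0842  x^+=-9.3141  v^+=-16.9399  a^+=-2.2156
step 8: x_pred=-26.7881  r=21.0081  x^+=-17.5235  v^+=-12.7866  a^+=6.4475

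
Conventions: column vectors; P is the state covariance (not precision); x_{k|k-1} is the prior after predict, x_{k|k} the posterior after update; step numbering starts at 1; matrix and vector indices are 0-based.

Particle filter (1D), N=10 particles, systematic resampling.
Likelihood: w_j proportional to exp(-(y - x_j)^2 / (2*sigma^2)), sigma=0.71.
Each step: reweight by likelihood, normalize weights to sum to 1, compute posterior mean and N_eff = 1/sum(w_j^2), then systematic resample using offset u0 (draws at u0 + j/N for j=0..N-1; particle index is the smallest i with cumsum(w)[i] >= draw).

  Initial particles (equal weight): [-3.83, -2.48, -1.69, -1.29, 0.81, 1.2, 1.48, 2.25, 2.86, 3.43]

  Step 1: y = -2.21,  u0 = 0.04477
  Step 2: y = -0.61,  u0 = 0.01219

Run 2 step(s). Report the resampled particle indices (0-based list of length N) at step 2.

step 1: w=[0.0336, 0.4226, 0.3474, 0.1962, 0.0001, 0.0000, 0.0000, 0.0000, 0.0000, 0.0000]  mean=-2.0172  Neff=2.9501  idx=[1, 1, 1, 1, 1, 2, 2, 2, 3, 3]
step 2: w=[0.0132, 0.0132, 0.0132, 0.0132, 0.0132, 0.1330, 0.1330, 0.1330, 0.2675, 0.2675]  mean=-1.5281  Neff=5.0749  idx=[0, 5, 6, 6, 7, 8, 8, 8, 9, 9]

resampled_idx = [0, 5, 6, 6, 7, 8, 8, 8, 9, 9]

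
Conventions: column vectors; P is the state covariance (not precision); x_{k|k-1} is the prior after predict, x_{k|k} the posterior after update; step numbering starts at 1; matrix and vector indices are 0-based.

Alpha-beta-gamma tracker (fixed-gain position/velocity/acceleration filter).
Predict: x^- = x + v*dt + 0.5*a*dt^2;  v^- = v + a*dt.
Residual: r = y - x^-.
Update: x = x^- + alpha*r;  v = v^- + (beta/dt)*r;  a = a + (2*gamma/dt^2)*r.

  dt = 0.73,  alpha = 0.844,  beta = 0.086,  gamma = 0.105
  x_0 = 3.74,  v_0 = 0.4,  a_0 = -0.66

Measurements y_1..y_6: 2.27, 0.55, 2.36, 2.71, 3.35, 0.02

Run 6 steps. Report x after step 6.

x_post = 0.3245

step 1: x_pred=3.8561  r=-1.5861  x^+=2.5174  v^+=-0.2687  a^+=-1.2851
step 2: x_pred=1.9789  r=-1.4289  x^+=0.7729  v^+=-1.3751  a^+=-1.8481
step 3: x_pred=-0.7233  r=3.0833  x^+=1.8790  v^+=-2.3610  a^+=-0.6331
step 4: x_pred=-0.0132  r=2.7232  x^+=2.2852  v^+=-2.5023  a^+=0.4400
step 5: x_pred=0.5757  r=2.7743  x^+=2.9172  v^+=-1.8543  a^+=1.5333
step 6: x_pred=1.9721  r=-1.9521  x^+=0.3245  v^+=-0.9649  a^+=0.7640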